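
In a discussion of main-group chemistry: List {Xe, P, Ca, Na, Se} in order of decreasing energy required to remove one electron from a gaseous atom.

Na is in period 3, group 1; P is in period 3, group 15; Ca is in period 4, group 2; Se is in period 4, group 16; Xe is in period 5, group 18.
Removing the outermost electron gets harder across a period and easier down a group.
Here both period and group differ, so the two effects have to be weighed against each other.
Ca > Na: period and group pull opposite ways; the across-period shift dominates (590 vs 496 kJ/mol).
Se > Ca: both are in period 4; the period trend gives Se the larger value.
P > Se: the two effects oppose for this pair; the down-group effect wins (1012 vs 941 kJ/mol).
Xe > P: period and group pull opposite ways; the across-period shift dominates (1170 vs 1012 kJ/mol).
For reference (kJ/mol): Na 496, P 1012, Ca 590, Se 941, Xe 1170.
So from highest to lowest: Xe > P > Se > Ca > Na.

Xe > P > Se > Ca > Na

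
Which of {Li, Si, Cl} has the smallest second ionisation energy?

Si

IE_2 is the cost of taking one more electron from the +1 cation: Li⁺ is the bare [He] core; Si⁺ still has 3 valence electrons; Cl⁺ still has 6 valence electrons.
Core electrons are held far more tightly than valence electrons, so Li tops the IE_2 order.
Valence configurations: Si⁺ [Ne]3s²3p¹, Cl⁺ [Ne]3s²3p⁴.
Approximate IE_2 values (kJ/mol): Li 7298, Si 1577, Cl 2298.
So the second ionization energies run Si < Cl < Li.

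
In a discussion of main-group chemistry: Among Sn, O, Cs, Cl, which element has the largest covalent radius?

O is in period 2, group 16; Cl is in period 3, group 17; Sn is in period 5, group 14; Cs is in period 6, group 1.
Moving right in a period, electrons are added to the same shell under a stronger nuclear pull, so atoms get smaller; moving down, a new shell is opened and atoms get larger.
Here both period and group differ, so the two effects have to be weighed against each other.
Cl > O: period and group pull opposite ways; the down-group shift dominates (99 vs 63 pm).
Sn > Cl: both effects reinforce here, so Sn is clearly the larger of the two.
Cs > Sn: both effects reinforce here, so Cs is clearly the larger of the two.
Approximate values (pm): O 63, Cl 99, Sn 140, Cs 232.
The largest covalent radius among these belongs to Cs.

Cs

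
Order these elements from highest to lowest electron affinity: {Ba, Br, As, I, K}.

Br > I > As > K > Ba

K is in period 4, group 1; As is in period 4, group 15; Br is in period 4, group 17; I is in period 5, group 17; Ba is in period 6, group 2.
Adding an electron releases more energy for atoms nearer the top right (short of the noble gases).
Here both period and group differ, so the two effects have to be weighed against each other.
K > Ba: the two effects oppose for this pair; the down-group effect wins (48 vs 14 kJ/mol).
As > K: As lies to the right of K in period 4, so the across-period effect alone puts As higher.
I > As: the two effects oppose for this pair; the across-period effect wins (295 vs 78 kJ/mol).
Br > I: Br sits above I in group 17, so the down-group effect alone puts Br higher.
Tabulated electron affinity (kJ/mol): K 48, As 78, Br 325, I 295, Ba 14.
So from highest to lowest: Br > I > As > K > Ba.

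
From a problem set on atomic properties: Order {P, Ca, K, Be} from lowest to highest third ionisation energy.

P, K, Ca, Be

IE_3 is the cost of taking one more electron from the +2 cation: P²⁺ still has 3 valence electrons; Ca²⁺ is the bare [Ar] core; K²⁺ is already 1 electron into the core; Be²⁺ is the bare [He] core.
Breaking into a closed-shell core is much more expensive than removing a leftover valence electron — K, Ca and Be have the largest IE_3 here.
The numbers (kJ/mol): P 2914, Ca 4912, K 4420, Be 14849.
So the third ionization energies run P < K < Ca < Be.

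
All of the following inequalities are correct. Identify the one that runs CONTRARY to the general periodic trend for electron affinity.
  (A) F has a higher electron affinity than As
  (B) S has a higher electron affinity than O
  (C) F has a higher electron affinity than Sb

The general trend: electron affinity increases across a period and decreases down a group.
(A) F (period 2, group 17) vs As (period 4, group 15): the stated order agrees with the simple trend.
(B) S (period 3, group 16) vs O (period 2, group 16): the stated order contradicts the simple trend.
(C) F (period 2, group 17) vs Sb (period 5, group 15): the stated order agrees with the simple trend.
The exception is (B): the compact 2p subshell of O repels the added electron more than S's larger 3p does.

(B)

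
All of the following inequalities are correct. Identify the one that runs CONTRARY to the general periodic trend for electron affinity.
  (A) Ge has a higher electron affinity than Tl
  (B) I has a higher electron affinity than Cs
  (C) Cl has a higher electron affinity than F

(C)

The general trend: electron affinity increases across a period and decreases down a group.
(A) Ge (period 4, group 14) vs Tl (period 6, group 13): the stated order agrees with the simple trend.
(B) I (period 5, group 17) vs Cs (period 6, group 1): the stated order agrees with the simple trend.
(C) Cl (period 3, group 17) vs F (period 2, group 17): the stated order contradicts the simple trend.
The exception is (C): F's small 2p subshell makes the incoming electron feel strong e⁻–e⁻ repulsion, so Cl actually releases more energy on gaining an electron.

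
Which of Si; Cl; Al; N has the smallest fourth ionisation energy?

Si

IE_4 is the cost of taking one more electron from the +3 cation: Si³⁺ still has 1 valence electron; Cl³⁺ still has 4 valence electrons; Al³⁺ is the bare [Ne] core; N³⁺ still has 2 valence electrons.
Pulling an electron out of a noble-gas core costs far more than removing a remaining valence electron, so Al sits at the high end of IE_4.
Valence configurations: Si³⁺ [Ne]3s¹, Cl³⁺ [Ne]3s²3p², N³⁺ [He]2s².
Tabulated IE_4 (kJ/mol): Si 4356, Cl 5159, Al 11577, N 7475.
Hence IE_4: Si < Cl < N < Al.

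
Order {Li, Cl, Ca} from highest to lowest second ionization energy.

The second ionization energy removes an electron from the +1 ion. For each element: Li⁺ is the bare [He] core; Cl⁺ still has 6 valence electrons; Ca⁺ still has 1 valence electron.
Pulling an electron out of a noble-gas core costs far more than removing a remaining valence electron, so Li sits at the high end of IE_2.
Valence configurations: Cl⁺ [Ne]3s²3p⁴, Ca⁺ [Ar]4s¹.
Approximate IE_2 values (kJ/mol): Li 7298, Cl 2298, Ca 1145.
So the second ionization energies run Ca < Cl < Li.

Li > Cl > Ca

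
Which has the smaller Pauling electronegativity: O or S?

S

O is in period 2, group 16; S is in period 3, group 16.
Smaller atoms with higher effective nuclear charge are more electronegative.
All are in group 16, so electronegativity increases up the group.
So S has the smaller Pauling electronegativity (S < O).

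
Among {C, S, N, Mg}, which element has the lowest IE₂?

Mg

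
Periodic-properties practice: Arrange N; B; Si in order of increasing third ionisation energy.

Si < B < N

IE_3 is the cost of taking one more electron from the +2 cation: N²⁺ still has 3 valence electrons; B²⁺ still has 1 valence electron; Si²⁺ still has 2 valence electrons.
All are still removing valence electrons, so compare the +2 ions as you would atoms: IE_3 generally rises across a period (higher Z_eff) and falls down a group (larger shell), subject to the usual subshell exceptions.
Valence configurations: N²⁺ [He]2s²2p¹, B²⁺ [He]2s¹, Si²⁺ [Ne]3s².
The numbers (kJ/mol): N 4578, B 3660, Si 3232.
Putting it together, IE_3: Si < B < N.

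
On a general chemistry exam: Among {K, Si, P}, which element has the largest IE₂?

K

Consider each +1 ion: K⁺ is the bare [Ar] core; Si⁺ still has 3 valence electrons; P⁺ still has 4 valence electrons.
Breaking into a closed-shell core is much more expensive than removing a leftover valence electron — K has the largest IE_2 here.
Valence configurations: Si⁺ [Ne]3s²3p¹, P⁺ [Ne]3s²3p².
Tabulated IE_2 (kJ/mol): K 3052, Si 1577, P 1907.
So the second ionization energies run Si < P < K.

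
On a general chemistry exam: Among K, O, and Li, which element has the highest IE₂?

Li

Consider each +1 ion: K⁺ is the bare [Ar] core; O⁺ still has 5 valence electrons; Li⁺ is the bare [He] core.
Usually core removal costs more than valence removal, but here the competition is close: a tightly held n=2 valence electron can cost more to remove than an n=3 core electron, so the actual values have to decide it.
Approximate IE_2 values (kJ/mol): K 3052, O 3388, Li 7298.
Hence IE_2: K < O < Li.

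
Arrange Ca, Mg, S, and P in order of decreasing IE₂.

S > P > Mg > Ca

Consider each +1 ion: Ca⁺ still has 1 valence electron; Mg⁺ still has 1 valence electron; S⁺ still has 5 valence electrons; P⁺ still has 4 valence electrons.
All are still removing valence electrons, so compare the +1 ions as you would atoms: IE_2 generally rises across a period (higher Z_eff) and falls down a group (larger shell), subject to the usual subshell exceptions.
Valence configurations: Ca⁺ [Ar]4s¹, Mg⁺ [Ne]3s¹, S⁺ [Ne]3s²3p³, P⁺ [Ne]3s²3p².
Tabulated IE_2 (kJ/mol): Ca 1145, Mg 1451, S 2252, P 1907.
Overall IE_2 order: Ca < Mg < P < S.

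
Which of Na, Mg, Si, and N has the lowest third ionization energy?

The third ionization energy removes an electron from the +2 ion. For each element: Na²⁺ is already 1 electron into the core; Mg²⁺ is the bare [Ne] core; Si²⁺ still has 2 valence electrons; N²⁺ still has 3 valence electrons.
Pulling an electron out of a noble-gas core costs far more than removing a remaining valence electron, so Na and Mg sit at the high end of IE_3.
Valence configurations: Si²⁺ [Ne]3s², N²⁺ [He]2s²2p¹.
Approximate IE_3 values (kJ/mol): Na 6910, Mg 7733, Si 3232, N 4578.
So the third ionization energies run Si < N < Na < Mg.

Si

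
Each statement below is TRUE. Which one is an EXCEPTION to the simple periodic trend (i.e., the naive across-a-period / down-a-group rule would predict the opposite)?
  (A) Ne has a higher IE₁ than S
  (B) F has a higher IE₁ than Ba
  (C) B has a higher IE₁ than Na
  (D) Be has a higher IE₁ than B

The general trend: IE₁ increases across a period and decreases down a group.
(A) Ne (period 2, group 18) vs S (period 3, group 16): the stated order agrees with the simple trend.
(B) F (period 2, group 17) vs Ba (period 6, group 2): the stated order agrees with the simple trend.
(C) B (period 2, group 13) vs Na (period 3, group 1): the stated order agrees with the simple trend.
(D) Be (period 2, group 2) vs B (period 2, group 13): the stated order contradicts the simple trend.
The exception is (D): removing B's lone 2p electron is easier than breaking Be's filled 2s².

(D)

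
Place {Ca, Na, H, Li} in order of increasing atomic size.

H < Li < Na < Ca

H is in period 1, group 1; Li is in period 2, group 1; Na is in period 3, group 1; Ca is in period 4, group 2.
Radius decreases left→right (rising Z_eff, same n) and increases top→bottom (higher n).
These span different periods and groups, so the two trends combine.
Li > H: they share group 1; the group trend gives Li the larger value.
Na > Li: they share group 1; the group trend gives Na the larger value.
Ca > Na: the two effects oppose for this pair; the down-group effect wins (171 vs 155 pm).
Approximate values (pm): H 32, Li 133, Na 155, Ca 171.
So from smallest to largest: H < Li < Na < Ca.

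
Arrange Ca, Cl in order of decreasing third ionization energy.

Ca > Cl

IE_3 is the cost of taking one more electron from the +2 cation: Ca²⁺ is the bare [Ar] core; Cl²⁺ still has 5 valence electrons.
Breaking into a closed-shell core is much more expensive than removing a leftover valence electron — Ca has the largest IE_3 here.
Approximate IE_3 values (kJ/mol): Ca 4912, Cl 3822.
Putting it together, IE_3: Cl < Ca.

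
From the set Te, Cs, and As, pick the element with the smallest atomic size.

Moving right in a period, electrons are added to the same shell under a stronger nuclear pull, so atoms get smaller; moving down, a new shell is opened and atoms get larger.
Here both period and group differ, so the two effects have to be weighed against each other.
Te > As: the two effects oppose for this pair; the down-group effect wins (136 vs 121 pm).
Cs > Te: both effects reinforce here, so Cs is clearly the larger of the two.
Tabulated atomic radius (pm): As 121, Te 136, Cs 232.
The smallest atomic size among these belongs to As.

As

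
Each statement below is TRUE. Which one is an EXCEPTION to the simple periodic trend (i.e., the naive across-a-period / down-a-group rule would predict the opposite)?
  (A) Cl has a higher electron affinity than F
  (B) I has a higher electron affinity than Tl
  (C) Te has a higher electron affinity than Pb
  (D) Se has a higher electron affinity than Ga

The general trend: electron affinity increases across a period and decreases down a group.
(A) Cl (period 3, group 17) vs F (period 2, group 17): the stated order contradicts the simple trend.
(B) I (period 5, group 17) vs Tl (period 6, group 13): the stated order agrees with the simple trend.
(C) Te (period 5, group 16) vs Pb (period 6, group 14): the stated order agrees with the simple trend.
(D) Se (period 4, group 16) vs Ga (period 4, group 13): the stated order agrees with the simple trend.
The exception is (A): F's small 2p subshell makes the incoming electron feel strong e⁻–e⁻ repulsion, so Cl actually releases more energy on gaining an electron.

(A)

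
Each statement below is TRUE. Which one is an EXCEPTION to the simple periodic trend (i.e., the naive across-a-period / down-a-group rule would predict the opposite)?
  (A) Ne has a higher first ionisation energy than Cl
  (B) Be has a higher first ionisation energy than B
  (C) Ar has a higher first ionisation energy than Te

The general trend: first ionisation energy increases across a period and decreases down a group.
(A) Ne (period 2, group 18) vs Cl (period 3, group 17): the stated order agrees with the simple trend.
(B) Be (period 2, group 2) vs B (period 2, group 13): the stated order contradicts the simple trend.
(C) Ar (period 3, group 18) vs Te (period 5, group 16): the stated order agrees with the simple trend.
The exception is (B): removing B's lone 2p electron is easier than breaking Be's filled 2s².

(B)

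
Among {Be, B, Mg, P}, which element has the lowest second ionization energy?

The second ionization energy removes an electron from the +1 ion. For each element: Be⁺ still has 1 valence electron; B⁺ still has 2 valence electrons; Mg⁺ still has 1 valence electron; P⁺ still has 4 valence electrons.
All are still removing valence electrons, so compare the +1 ions as you would atoms: IE_2 generally rises across a period (higher Z_eff) and falls down a group (larger shell), subject to the usual subshell exceptions.
Valence configurations: Be⁺ [He]2s¹, B⁺ [He]2s², Mg⁺ [Ne]3s¹, P⁺ [Ne]3s²3p².
Approximate IE_2 values (kJ/mol): Be 1757, B 2427, Mg 1451, P 1907.
Putting it together, IE_2: Mg < Be < P < B.

Mg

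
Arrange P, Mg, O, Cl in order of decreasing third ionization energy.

Consider each +2 ion: P²⁺ still has 3 valence electrons; Mg²⁺ is the bare [Ne] core; O²⁺ still has 4 valence electrons; Cl²⁺ still has 5 valence electrons.
Core electrons are held far more tightly than valence electrons, so Mg tops the IE_3 order.
Valence configurations: P²⁺ [Ne]3s²3p¹, O²⁺ [He]2s²2p², Cl²⁺ [Ne]3s²3p³.
Approximate IE_3 values (kJ/mol): P 2914, Mg 7733, O 5300, Cl 3822.
Overall IE_3 order: P < Cl < O < Mg.

Mg, O, Cl, P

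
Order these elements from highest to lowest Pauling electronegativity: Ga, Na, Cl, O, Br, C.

O, Cl, Br, C, Ga, Na

Atoms toward the upper right of the periodic table pull bonding electrons most strongly.
Neither a single period nor a single group — weigh both effects.
Ga > Na: period and group pull opposite ways; the across-period shift dominates (1.81 vs 0.93).
C > Ga: relative to Ga, both the across-period and down-group shifts push C's electronegativity up.
Br > C: period and group pull opposite ways; the across-period shift dominates (2.96 vs 2.55).
Cl > Br: Cl sits above Br in group 17, so the down-group effect alone puts Cl higher.
O > Cl: period and group pull opposite ways; the down-group shift dominates (3.44 vs 3.16).
Approximate values (Pauling): C 2.55, O 3.44, Na 0.93, Cl 3.16, Ga 1.81, Br 2.96.
So from highest to lowest: O > Cl > Br > C > Ga > Na.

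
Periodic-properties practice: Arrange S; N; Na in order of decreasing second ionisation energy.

Consider each +1 ion: S⁺ still has 5 valence electrons; N⁺ still has 4 valence electrons; Na⁺ is the bare [Ne] core.
Pulling an electron out of a noble-gas core costs far more than removing a remaining valence electron, so Na sits at the high end of IE_2.
Valence configurations: S⁺ [Ne]3s²3p³, N⁺ [He]2s²2p².
The numbers (kJ/mol): S 2252, N 2856, Na 4562.
Overall IE_2 order: S < N < Na.

Na, N, S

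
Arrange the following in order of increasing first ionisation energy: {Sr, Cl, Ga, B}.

Sr, Ga, B, Cl

Removing the outermost electron gets harder across a period and easier down a group.
Here both period and group differ, so the two effects have to be weighed against each other.
Ga > Sr: both effects reinforce here, so Ga is clearly the higher of the two.
B > Ga: they share group 13; the group trend gives B the larger value.
Cl > B: the two effects oppose for this pair; the across-period effect wins (1251 vs 801 kJ/mol).
Approximate values (kJ/mol): B 801, Cl 1251, Ga 579, Sr 550.
So from lowest to highest: Sr < Ga < B < Cl.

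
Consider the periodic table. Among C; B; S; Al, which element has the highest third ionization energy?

IE_3 is the cost of taking one more electron from the +2 cation: C²⁺ still has 2 valence electrons; B²⁺ still has 1 valence electron; S²⁺ still has 4 valence electrons; Al²⁺ still has 1 valence electron.
All are still removing valence electrons, so compare the +2 ions as you would atoms: IE_3 generally rises across a period (higher Z_eff) and falls down a group (larger shell), subject to the usual subshell exceptions.
Valence configurations: C²⁺ [He]2s², B²⁺ [He]2s¹, S²⁺ [Ne]3s²3p², Al²⁺ [Ne]3s¹.
Approximate IE_3 values (kJ/mol): C 4620, B 3660, S 3357, Al 2745.
Hence IE_3: Al < S < B < C.

C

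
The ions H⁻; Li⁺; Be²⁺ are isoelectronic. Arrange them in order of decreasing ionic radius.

H⁻, Li⁺, Be²⁺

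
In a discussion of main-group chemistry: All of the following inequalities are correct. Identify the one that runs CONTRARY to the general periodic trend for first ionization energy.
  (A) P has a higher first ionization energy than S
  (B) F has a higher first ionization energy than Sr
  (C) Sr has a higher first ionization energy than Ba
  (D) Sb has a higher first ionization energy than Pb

(A)

The general trend: first ionization energy increases across a period and decreases down a group.
(A) P (period 3, group 15) vs S (period 3, group 16): the stated order contradicts the simple trend.
(B) F (period 2, group 17) vs Sr (period 5, group 2): the stated order agrees with the simple trend.
(C) Sr (period 5, group 2) vs Ba (period 6, group 2): the stated order agrees with the simple trend.
(D) Sb (period 5, group 15) vs Pb (period 6, group 14): the stated order agrees with the simple trend.
The exception is (A): S (3p⁴) ionizes more easily than half-filled P (3p³) because the paired 3p electron in S is pushed out by e⁻–e⁻ repulsion.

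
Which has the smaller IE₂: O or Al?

Consider each +1 ion: O⁺ still has 5 valence electrons; Al⁺ still has 2 valence electrons.
All are still removing valence electrons, so compare the +1 ions as you would atoms: IE_2 generally rises across a period (higher Z_eff) and falls down a group (larger shell), subject to the usual subshell exceptions.
Valence configurations: O⁺ [He]2s²2p³, Al⁺ [Ne]3s².
Approximate IE_2 values (kJ/mol): O 3388, Al 1817.
Hence IE_2: Al < O.

Al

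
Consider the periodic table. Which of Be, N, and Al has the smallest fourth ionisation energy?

N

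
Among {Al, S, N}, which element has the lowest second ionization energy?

Al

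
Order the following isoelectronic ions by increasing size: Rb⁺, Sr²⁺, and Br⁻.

Sr²⁺ < Rb⁺ < Br⁻

All of these have 36 electrons, so size is governed by nuclear charge alone: the more protons, the stronger the pull on the same electron cloud, and the smaller the ion.
Nuclear charges: Sr²⁺ (Z=38), Rb⁺ (Z=37), Br⁻ (Z=35).
Smallest to largest: Sr²⁺ < Rb⁺ < Br⁻.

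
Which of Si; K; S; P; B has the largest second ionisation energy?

K

After 1 electron has been removed, what remains? Si⁺ still has 3 valence electrons; K⁺ is the bare [Ar] core; S⁺ still has 5 valence electrons; P⁺ still has 4 valence electrons; B⁺ still has 2 valence electrons.
Breaking into a closed-shell core is much more expensive than removing a leftover valence electron — K has the largest IE_2 here.
Valence configurations: Si⁺ [Ne]3s²3p¹, S⁺ [Ne]3s²3p³, P⁺ [Ne]3s²3p², B⁺ [He]2s².
The numbers (kJ/mol): Si 1577, K 3052, S 2252, P 1907, B 2427.
Putting it together, IE_2: Si < P < S < B < K.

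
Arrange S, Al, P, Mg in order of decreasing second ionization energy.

S > P > Al > Mg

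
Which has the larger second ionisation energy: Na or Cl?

Consider each +1 ion: Na⁺ is the bare [Ne] core; Cl⁺ still has 6 valence electrons.
Pulling an electron out of a noble-gas core costs far more than removing a remaining valence electron, so Na sits at the high end of IE_2.
The numbers (kJ/mol): Na 4562, Cl 2298.
Putting it together, IE_2: Cl < Na.

Na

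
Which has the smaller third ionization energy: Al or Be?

Al

After 2 electrons have been removed, what remains? Al²⁺ still has 1 valence electron; Be²⁺ is the bare [He] core.
Pulling an electron out of a noble-gas core costs far more than removing a remaining valence electron, so Be sits at the high end of IE_3.
Approximate IE_3 values (kJ/mol): Al 2745, Be 14849.
Putting it together, IE_3: Al < Be.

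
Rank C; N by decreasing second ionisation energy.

N > C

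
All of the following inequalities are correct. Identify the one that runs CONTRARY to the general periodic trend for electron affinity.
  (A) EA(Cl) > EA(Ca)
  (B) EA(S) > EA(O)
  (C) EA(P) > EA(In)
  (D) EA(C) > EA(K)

(B)

The general trend: electron affinity increases across a period and decreases down a group.
(A) Cl (period 3, group 17) vs Ca (period 4, group 2): the stated order agrees with the simple trend.
(B) S (period 3, group 16) vs O (period 2, group 16): the stated order contradicts the simple trend.
(C) P (period 3, group 15) vs In (period 5, group 13): the stated order agrees with the simple trend.
(D) C (period 2, group 14) vs K (period 4, group 1): the stated order agrees with the simple trend.
The exception is (B): the compact 2p subshell of O repels the added electron more than S's larger 3p does.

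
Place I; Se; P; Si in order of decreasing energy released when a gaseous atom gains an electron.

I > Se > Si > P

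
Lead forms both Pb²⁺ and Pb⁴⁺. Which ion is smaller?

Both ions have Z = 82 protons, but Pb⁴⁺ has lost more electrons, so its remaining electrons feel a larger effective nuclear charge per electron and are pulled in more tightly.
Higher positive charge → smaller ion, so Pb²⁺ > Pb⁴⁺.

Pb⁴⁺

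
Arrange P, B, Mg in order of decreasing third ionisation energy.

Mg, B, P

Consider each +2 ion: P²⁺ still has 3 valence electrons; B²⁺ still has 1 valence electron; Mg²⁺ is the bare [Ne] core.
Pulling an electron out of a noble-gas core costs far more than removing a remaining valence electron, so Mg sits at the high end of IE_3.
Valence configurations: P²⁺ [Ne]3s²3p¹, B²⁺ [He]2s¹.
The numbers (kJ/mol): P 2914, B 3660, Mg 7733.
Hence IE_3: P < B < Mg.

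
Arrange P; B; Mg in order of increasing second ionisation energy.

Mg < P < B

IE_2 is the cost of taking one more electron from the +1 cation: P⁺ still has 4 valence electrons; B⁺ still has 2 valence electrons; Mg⁺ still has 1 valence electron.
All are still removing valence electrons, so compare the +1 ions as you would atoms: IE_2 generally rises across a period (higher Z_eff) and falls down a group (larger shell), subject to the usual subshell exceptions.
Valence configurations: P⁺ [Ne]3s²3p², B⁺ [He]2s², Mg⁺ [Ne]3s¹.
The numbers (kJ/mol): P 1907, B 2427, Mg 1451.
Overall IE_2 order: Mg < P < B.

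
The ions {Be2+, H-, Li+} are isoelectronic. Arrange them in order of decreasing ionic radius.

H-, Li+, Be2+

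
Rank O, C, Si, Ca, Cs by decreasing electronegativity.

C is in period 2, group 14; O is in period 2, group 16; Si is in period 3, group 14; Ca is in period 4, group 2; Cs is in period 6, group 1.
EN rises left→right (higher Z_eff, smaller atoms) and falls top→bottom (larger, more shielded atoms).
These span different periods and groups, so the two trends combine.
Ca > Cs: both effects reinforce here, so Ca is clearly the higher of the two.
Si > Ca: both effects reinforce here, so Si is clearly the higher of the two.
C > Si: they share group 14; the group trend gives C the larger value.
O > C: both are in period 2; the period trend gives O the larger value.
Approximate values (Pauling): C 2.55, O 3.44, Si 1.90, Ca 1.00, Cs 0.79.
So from highest to lowest: O > C > Si > Ca > Cs.

O > C > Si > Ca > Cs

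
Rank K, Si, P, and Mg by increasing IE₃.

After 2 electrons have been removed, what remains? K²⁺ is already 1 electron into the core; Si²⁺ still has 2 valence electrons; P²⁺ still has 3 valence electrons; Mg²⁺ is the bare [Ne] core.
Breaking into a closed-shell core is much more expensive than removing a leftover valence electron — K and Mg have the largest IE_3 here.
Valence configurations: Si²⁺ [Ne]3s², P²⁺ [Ne]3s²3p¹.
P²⁺ loses a lone 3p electron whereas Si²⁺ must break into a filled 3s² pair, so IE_3(Si) > IE_3(P) even though P has the higher nuclear charge.
The numbers (kJ/mol): K 4420, Si 3232, P 2914, Mg 7733.
So the third ionization energies run P < Si < K < Mg.

P, Si, K, Mg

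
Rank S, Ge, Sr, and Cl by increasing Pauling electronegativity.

Sr < Ge < S < Cl

S is in period 3, group 16; Cl is in period 3, group 17; Ge is in period 4, group 14; Sr is in period 5, group 2.
Electronegativity increases across a period and decreases down a group, tracking effective nuclear charge and atomic size.
Here both period and group differ, so the two effects have to be weighed against each other.
Ge > Sr: relative to Sr, both the across-period and down-group shifts push Ge's electronegativity up.
S > Ge: relative to Ge, both the across-period and down-group shifts push S's electronegativity up.
Cl > S: Cl lies to the right of S in period 3, so the across-period effect alone puts Cl higher.
Tabulated electronegativity (Pauling): S 2.58, Cl 3.16, Ge 2.01, Sr 0.95.
So from lowest to highest: Sr < Ge < S < Cl.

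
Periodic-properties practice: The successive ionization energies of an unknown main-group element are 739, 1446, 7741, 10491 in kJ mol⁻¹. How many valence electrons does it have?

2

Look for the largest jump between consecutive ionization energies: IE3/IE2 ≈ 5.4, far larger than any earlier ratio.
That jump marks the point where a core electron is being removed. So the atom has 2 valence electrons.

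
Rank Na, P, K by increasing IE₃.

P < K < Na

After 2 electrons have been removed, what remains? Na²⁺ is already 1 electron into the core; P²⁺ still has 3 valence electrons; K²⁺ is already 1 electron into the core.
Breaking into a closed-shell core is much more expensive than removing a leftover valence electron — K and Na have the largest IE_3 here.
The numbers (kJ/mol): Na 6910, P 2914, K 4420.
Overall IE_3 order: P < K < Na.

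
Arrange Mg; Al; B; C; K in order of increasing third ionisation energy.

Al < B < K < C < Mg

After 2 electrons have been removed, what remains? Mg²⁺ is the bare [Ne] core; Al²⁺ still has 1 valence electron; B²⁺ still has 1 valence electron; C²⁺ still has 2 valence electrons; K²⁺ is already 1 electron into the core.
Usually core removal costs more than valence removal, but here the competition is close: a tightly held n=2 valence electron can cost more to remove than an n=3 core electron, so the actual values have to decide it.
Valence configurations: Al²⁺ [Ne]3s¹, B²⁺ [He]2s¹, C²⁺ [He]2s².
Approximate IE_3 values (kJ/mol): Mg 7733, Al 2745, B 3660, C 4620, K 4420.
Overall IE_3 order: Al < B < K < C < Mg.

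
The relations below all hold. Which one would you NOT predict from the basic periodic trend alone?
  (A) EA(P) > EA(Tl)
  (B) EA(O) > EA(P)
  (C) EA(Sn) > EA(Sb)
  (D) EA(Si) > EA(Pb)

The general trend: electron affinity increases across a period and decreases down a group.
(A) P (period 3, group 15) vs Tl (period 6, group 13): the stated order agrees with the simple trend.
(B) O (period 2, group 16) vs P (period 3, group 15): the stated order agrees with the simple trend.
(C) Sn (period 5, group 14) vs Sb (period 5, group 15): the stated order contradicts the simple trend.
(D) Si (period 3, group 14) vs Pb (period 6, group 14): the stated order agrees with the simple trend.
The exception is (C): adding an electron to Sb's half-filled 5p³ is unfavourable, so Sn has the more exothermic EA.

(C)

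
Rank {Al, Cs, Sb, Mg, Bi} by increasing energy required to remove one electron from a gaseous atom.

IE₁ increases left→right with effective nuclear charge and decreases top→bottom as the valence shell moves farther out.
These span different periods and groups, so the two trends combine.
Al > Cs: relative to Cs, both the across-period and down-group shifts push Al's first ionization energy up.
Bi > Al: the two effects oppose for this pair; the across-period effect wins (703 vs 578 kJ/mol).
Mg > Bi: the two effects oppose for this pair; the down-group effect wins (738 vs 703 kJ/mol).
Sb > Mg: the two effects oppose for this pair; the across-period effect wins (831 vs 738 kJ/mol).
Note the exception: Mg has a higher first ionization energy than Al, contrary to the simple trend — Al's single 3p electron is easier to remove than one from Mg's filled 3s².
For reference (kJ/mol): Mg 738, Al 578, Sb 831, Cs 376, Bi 703.
So from lowest to highest: Cs < Al < Bi < Mg < Sb.

Cs < Al < Bi < Mg < Sb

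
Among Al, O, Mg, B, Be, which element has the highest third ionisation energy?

Be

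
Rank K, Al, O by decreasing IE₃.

After 2 electrons have been removed, what remains? K²⁺ is already 1 electron into the core; Al²⁺ still has 1 valence electron; O²⁺ still has 4 valence electrons.
Usually core removal costs more than valence removal, but here the competition is close: a tightly held n=2 valence electron can cost more to remove than an n=3 core electron, so the actual values have to decide it.
Valence configurations: Al²⁺ [Ne]3s¹, O²⁺ [He]2s²2p².
Tabulated IE_3 (kJ/mol): K 4420, Al 2745, O 5300.
Hence IE_3: Al < K < O.

O > K > Al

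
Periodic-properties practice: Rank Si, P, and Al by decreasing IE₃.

The third ionization energy removes an electron from the +2 ion. For each element: Si²⁺ still has 2 valence electrons; P²⁺ still has 3 valence electrons; Al²⁺ still has 1 valence electron.
All are still removing valence electrons, so compare the +2 ions as you would atoms: IE_3 generally rises across a period (higher Z_eff) and falls down a group (larger shell), subject to the usual subshell exceptions.
Valence configurations: Si²⁺ [Ne]3s², P²⁺ [Ne]3s²3p¹, Al²⁺ [Ne]3s¹.
P²⁺ loses a lone 3p electron whereas Si²⁺ must break into a filled 3s² pair, so IE_3(Si) > IE_3(P) even though P has the higher nuclear charge.
Tabulated IE_3 (kJ/mol): Si 3232, P 2914, Al 2745.
Hence IE_3: Al < P < Si.

Si, P, Al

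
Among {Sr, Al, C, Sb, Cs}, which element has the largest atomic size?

C is in period 2, group 14; Al is in period 3, group 13; Sr is in period 5, group 2; Sb is in period 5, group 15; Cs is in period 6, group 1.
Atomic radius shrinks across a period as nuclear charge pulls the same shell inward, and grows down a group as new shells are added.
These span different periods and groups, so the two trends combine.
Al > C: both effects reinforce here, so Al is clearly the larger of the two.
Sb > Al: the two effects oppose for this pair; the down-group effect wins (140 vs 126 pm).
Sr > Sb: both are in period 5; the period trend gives Sr the larger value.
Cs > Sr: both effects reinforce here, so Cs is clearly the larger of the two.
Approximate values (pm): C 75, Al 126, Sr 185, Sb 140, Cs 232.
The largest atomic size among these belongs to Cs.

Cs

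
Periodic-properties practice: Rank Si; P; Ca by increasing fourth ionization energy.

The fourth ionization energy removes an electron from the +3 ion. For each element: Si³⁺ still has 1 valence electron; P³⁺ still has 2 valence electrons; Ca³⁺ is already 1 electron into the core.
Pulling an electron out of a noble-gas core costs far more than removing a remaining valence electron, so Ca sits at the high end of IE_4.
Valence configurations: Si³⁺ [Ne]3s¹, P³⁺ [Ne]3s².
Tabulated IE_4 (kJ/mol): Si 4356, P 4964, Ca 6491.
Overall IE_4 order: Si < P < Ca.

Si < P < Ca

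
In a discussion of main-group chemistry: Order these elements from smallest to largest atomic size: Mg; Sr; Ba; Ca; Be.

Be is in period 2, group 2; Mg is in period 3, group 2; Ca is in period 4, group 2; Sr is in period 5, group 2; Ba is in period 6, group 2.
Across a period the added protons contract the valence shell; down a group each new principal shell makes the atom larger.
All are in group 2, so atomic radius increases down the group.
So from smallest to largest: Be < Mg < Ca < Sr < Ba.

Be < Mg < Ca < Sr < Ba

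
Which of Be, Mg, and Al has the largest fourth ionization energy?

Be

Consider each +3 ion: Be³⁺ is already 1 electron into the core; Mg³⁺ is already 1 electron into the core; Al³⁺ is the bare [Ne] core.
All of these are removing an electron from a noble-gas core or deeper; the smaller core (lower principal quantum number) is held far more tightly, and within a period the higher nuclear charge binds the same core more tightly.
Approximate IE_4 values (kJ/mol): Be 21007, Mg 10543, Al 11577.
Putting it together, IE_4: Mg < Al < Be.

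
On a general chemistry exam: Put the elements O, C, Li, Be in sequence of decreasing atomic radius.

Li > Be > C > O

Li is in period 2, group 1; Be is in period 2, group 2; C is in period 2, group 14; O is in period 2, group 16.
Across a period the added protons contract the valence shell; down a group each new principal shell makes the atom larger.
All lie in period 2, so atomic radius increases right to left.
So from largest to smallest: Li > Be > C > O.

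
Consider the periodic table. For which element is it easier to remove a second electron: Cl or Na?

Cl

The second ionization energy removes an electron from the +1 ion. For each element: Cl⁺ still has 6 valence electrons; Na⁺ is the bare [Ne] core.
Pulling an electron out of a noble-gas core costs far more than removing a remaining valence electron, so Na sits at the high end of IE_2.
The numbers (kJ/mol): Cl 2298, Na 4562.
Overall IE_2 order: Cl < Na.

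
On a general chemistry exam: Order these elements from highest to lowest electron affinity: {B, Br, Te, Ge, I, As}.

Br > I > Te > Ge > As > B

B is in period 2, group 13; Ge is in period 4, group 14; As is in period 4, group 15; Br is in period 4, group 17; Te is in period 5, group 16; I is in period 5, group 17.
Adding an electron releases more energy for atoms nearer the top right (short of the noble gases).
Neither a single period nor a single group — weigh both effects.
As > B: the two effects oppose for this pair; the across-period effect wins (78 vs 27 kJ/mol).
Ge > As: this pair runs against the simple trend — see the exception note.
Te > Ge: period and group pull opposite ways; the across-period shift dominates (190 vs 119 kJ/mol).
I > Te: I lies to the right of Te in period 5, so the across-period effect alone puts I higher.
Br > I: they share group 17; the group trend gives Br the larger value.
Note the exception: Ge has a higher electron affinity than As, contrary to the simple trend — adding an electron to As's half-filled 4p³ is unfavourable, so Ge (4p²) has the more exothermic EA.
For reference (kJ/mol): B 27, Ge 119, As 78, Br 325, Te 190, I 295.
So from highest to lowest: Br > I > Te > Ge > As > B.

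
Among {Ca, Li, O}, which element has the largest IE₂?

IE_2 is the cost of taking one more electron from the +1 cation: Ca⁺ still has 1 valence electron; Li⁺ is the bare [He] core; O⁺ still has 5 valence electrons.
Pulling an electron out of a noble-gas core costs far more than removing a remaining valence electron, so Li sits at the high end of IE_2.
Valence configurations: Ca⁺ [Ar]4s¹, O⁺ [He]2s²2p³.
The numbers (kJ/mol): Ca 1145, Li 7298, O 3388.
So the second ionization energies run Ca < O < Li.

Li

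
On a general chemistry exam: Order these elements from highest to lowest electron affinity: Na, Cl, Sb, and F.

Cl > F > Sb > Na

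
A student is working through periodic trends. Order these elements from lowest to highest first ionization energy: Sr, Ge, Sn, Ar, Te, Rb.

Ar is in period 3, group 18; Ge is in period 4, group 14; Rb is in period 5, group 1; Sr is in period 5, group 2; Sn is in period 5, group 14; Te is in period 5, group 16.
First ionization energy rises across a period (greater Z_eff holds electrons more tightly) and falls down a group (valence electrons are farther from the nucleus).
Here both period and group differ, so the two effects have to be weighed against each other.
Sr > Rb: both are in period 5; the period trend gives Sr the larger value.
Sn > Sr: Sn lies to the right of Sr in period 5, so the across-period effect alone puts Sn higher.
Ge > Sn: Ge sits above Sn in group 14, so the down-group effect alone puts Ge higher.
Te > Ge: the two effects oppose for this pair; the across-period effect wins (869 vs 762 kJ/mol).
Ar > Te: relative to Te, both the across-period and down-group shifts push Ar's first ionization energy up.
Approximate values (kJ/mol): Ar 1521, Ge 762, Rb 403, Sr 550, Sn 709, Te 869.
So from lowest to highest: Rb < Sr < Sn < Ge < Te < Ar.

Rb, Sr, Sn, Ge, Te, Ar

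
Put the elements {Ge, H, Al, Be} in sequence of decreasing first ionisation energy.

H, Be, Ge, Al

H is in period 1, group 1; Be is in period 2, group 2; Al is in period 3, group 13; Ge is in period 4, group 14.
Removing the outermost electron gets harder across a period and easier down a group.
These sit on a diagonal, where the across-period and down-group effects partly cancel.
Ge > Al: the two effects oppose for this pair; the across-period effect wins (762 vs 578 kJ/mol).
Be > Ge: the two effects oppose for this pair; the down-group effect wins (900 vs 762 kJ/mol).
H > Be: period and group pull opposite ways; the down-group shift dominates (1312 vs 900 kJ/mol).
For reference (kJ/mol): H 1312, Be 900, Al 578, Ge 762.
So from highest to lowest: H > Be > Ge > Al.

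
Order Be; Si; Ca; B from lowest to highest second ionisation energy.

Ca < Si < Be < B

After 1 electron has been removed, what remains? Be⁺ still has 1 valence electron; Si⁺ still has 3 valence electrons; Ca⁺ still has 1 valence electron; B⁺ still has 2 valence electrons.
All are still removing valence electrons, so compare the +1 ions as you would atoms: IE_2 generally rises across a period (higher Z_eff) and falls down a group (larger shell), subject to the usual subshell exceptions.
Valence configurations: Be⁺ [He]2s¹, Si⁺ [Ne]3s²3p¹, Ca⁺ [Ar]4s¹, B⁺ [He]2s².
The numbers (kJ/mol): Be 1757, Si 1577, Ca 1145, B 2427.
Putting it together, IE_2: Ca < Si < Be < B.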